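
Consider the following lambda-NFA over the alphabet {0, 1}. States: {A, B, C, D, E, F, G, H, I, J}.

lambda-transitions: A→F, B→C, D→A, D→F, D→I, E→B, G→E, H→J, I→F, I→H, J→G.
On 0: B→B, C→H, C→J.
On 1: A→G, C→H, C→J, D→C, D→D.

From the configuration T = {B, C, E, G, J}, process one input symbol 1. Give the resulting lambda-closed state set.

{B, C, E, G, H, J}

C on 1 → {H, J}.
No 1-transition from B, E, G, J.
Union after reading 1: {H, J}.
Now take the lambda-closure:
From J via lambda: add G.
From G via lambda: add E.
From E via lambda: add B.
From B via lambda: add C.
No new states can be added; the closed set is {B, C, E, G, H, J}.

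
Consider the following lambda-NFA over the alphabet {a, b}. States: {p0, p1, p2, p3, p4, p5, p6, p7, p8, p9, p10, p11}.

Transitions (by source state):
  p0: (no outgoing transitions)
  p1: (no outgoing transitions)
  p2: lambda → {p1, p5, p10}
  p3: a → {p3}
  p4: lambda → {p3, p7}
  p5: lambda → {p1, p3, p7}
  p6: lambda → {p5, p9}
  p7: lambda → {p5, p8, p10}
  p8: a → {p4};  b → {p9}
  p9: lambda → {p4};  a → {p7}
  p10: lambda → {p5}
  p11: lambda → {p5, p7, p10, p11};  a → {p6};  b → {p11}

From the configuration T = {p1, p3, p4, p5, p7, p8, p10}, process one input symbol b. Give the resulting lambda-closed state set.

{p1, p3, p4, p5, p7, p8, p9, p10}

p8 on b → {p9}.
No b-transition from p1, p3, p4, p5, p7, p10.
Union after reading b: {p9}.
Now take the lambda-closure:
From p9 via lambda: add p4.
From p4 via lambda: add p3, p7.
From p7 via lambda: add p5, p8, p10.
From p5 via lambda: add p1.
No new states can be added; the closed set is {p1, p3, p4, p5, p7, p8, p9, p10}.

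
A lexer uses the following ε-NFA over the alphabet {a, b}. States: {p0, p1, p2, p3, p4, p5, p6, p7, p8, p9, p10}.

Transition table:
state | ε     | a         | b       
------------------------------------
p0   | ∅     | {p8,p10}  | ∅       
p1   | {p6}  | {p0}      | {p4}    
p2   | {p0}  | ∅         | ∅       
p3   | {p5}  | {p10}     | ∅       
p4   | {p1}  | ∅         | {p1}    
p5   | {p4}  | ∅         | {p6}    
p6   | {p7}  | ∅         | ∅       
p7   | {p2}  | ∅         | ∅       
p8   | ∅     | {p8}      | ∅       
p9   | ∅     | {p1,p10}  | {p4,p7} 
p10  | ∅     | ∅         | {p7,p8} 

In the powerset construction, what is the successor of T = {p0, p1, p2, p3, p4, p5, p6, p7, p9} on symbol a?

p0 on a → {p8, p10}.
p1 on a → {p0}.
p3 on a → {p10}.
p9 on a → {p1, p10}.
No a-transition from p2, p4, p5, p6, p7.
Union after reading a: {p0, p1, p8, p10}.
Now take the ε-closure:
From p1 via ε: add p6.
From p6 via ε: add p7.
From p7 via ε: add p2.
No new states can be added; the closed set is {p0, p1, p2, p6, p7, p8, p10}.

{p0, p1, p2, p6, p7, p8, p10}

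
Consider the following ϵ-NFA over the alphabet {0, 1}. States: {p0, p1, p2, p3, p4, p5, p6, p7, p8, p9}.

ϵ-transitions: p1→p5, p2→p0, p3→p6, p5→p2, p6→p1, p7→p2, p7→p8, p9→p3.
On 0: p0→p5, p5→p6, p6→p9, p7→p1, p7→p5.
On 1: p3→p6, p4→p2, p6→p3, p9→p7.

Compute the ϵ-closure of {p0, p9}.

{p0, p1, p2, p3, p5, p6, p9}

Start with {p0, p9}.
From p9 via ϵ: add p3.
From p3 via ϵ: add p6.
From p6 via ϵ: add p1.
From p1 via ϵ: add p5.
From p5 via ϵ: add p2.
No new states can be added; the closed set is {p0, p1, p2, p3, p5, p6, p9}.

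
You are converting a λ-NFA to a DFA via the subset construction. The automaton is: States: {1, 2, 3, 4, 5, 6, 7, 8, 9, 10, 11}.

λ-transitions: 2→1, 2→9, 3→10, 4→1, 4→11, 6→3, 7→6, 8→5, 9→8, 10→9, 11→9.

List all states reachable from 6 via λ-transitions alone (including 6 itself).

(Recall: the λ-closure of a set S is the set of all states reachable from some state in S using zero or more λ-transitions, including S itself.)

Start with {6}.
From 6 via λ: add 3.
From 3 via λ: add 10.
From 10 via λ: add 9.
From 9 via λ: add 8.
From 8 via λ: add 5.
No new states can be added; the closed set is {3, 5, 6, 8, 9, 10}.

{3, 5, 6, 8, 9, 10}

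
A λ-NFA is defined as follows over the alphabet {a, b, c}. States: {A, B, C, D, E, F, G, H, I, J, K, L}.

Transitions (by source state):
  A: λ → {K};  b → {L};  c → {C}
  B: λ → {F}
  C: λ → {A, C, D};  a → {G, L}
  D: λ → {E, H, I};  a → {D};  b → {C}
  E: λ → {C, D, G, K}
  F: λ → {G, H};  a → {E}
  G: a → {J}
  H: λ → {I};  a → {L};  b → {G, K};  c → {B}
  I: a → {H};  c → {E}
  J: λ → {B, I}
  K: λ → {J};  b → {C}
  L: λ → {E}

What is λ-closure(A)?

Start with {A}.
From A via λ: add K.
From K via λ: add J.
From J via λ: add B, I.
From B via λ: add F.
From F via λ: add G, H.
No new states can be added; the closed set is {A, B, F, G, H, I, J, K}.

{A, B, F, G, H, I, J, K}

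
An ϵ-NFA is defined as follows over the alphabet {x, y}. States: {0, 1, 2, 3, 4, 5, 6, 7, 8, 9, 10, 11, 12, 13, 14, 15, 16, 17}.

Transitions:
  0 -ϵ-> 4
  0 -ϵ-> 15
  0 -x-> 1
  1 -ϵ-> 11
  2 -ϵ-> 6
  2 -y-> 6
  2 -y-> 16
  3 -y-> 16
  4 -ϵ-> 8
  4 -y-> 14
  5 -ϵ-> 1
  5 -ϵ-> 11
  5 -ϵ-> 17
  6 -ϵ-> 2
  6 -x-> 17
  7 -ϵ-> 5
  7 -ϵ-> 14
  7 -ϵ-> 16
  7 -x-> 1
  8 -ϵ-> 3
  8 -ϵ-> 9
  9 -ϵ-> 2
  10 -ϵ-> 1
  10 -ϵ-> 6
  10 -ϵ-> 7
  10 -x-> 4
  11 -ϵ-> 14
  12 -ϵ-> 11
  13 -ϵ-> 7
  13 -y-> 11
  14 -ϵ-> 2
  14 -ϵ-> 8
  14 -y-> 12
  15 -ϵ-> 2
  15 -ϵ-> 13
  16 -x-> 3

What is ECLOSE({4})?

{2, 3, 4, 6, 8, 9}

Start with {4}.
From 4 via ϵ: add 8.
From 8 via ϵ: add 3, 9.
From 9 via ϵ: add 2.
From 2 via ϵ: add 6.
No new states can be added; the closed set is {2, 3, 4, 6, 8, 9}.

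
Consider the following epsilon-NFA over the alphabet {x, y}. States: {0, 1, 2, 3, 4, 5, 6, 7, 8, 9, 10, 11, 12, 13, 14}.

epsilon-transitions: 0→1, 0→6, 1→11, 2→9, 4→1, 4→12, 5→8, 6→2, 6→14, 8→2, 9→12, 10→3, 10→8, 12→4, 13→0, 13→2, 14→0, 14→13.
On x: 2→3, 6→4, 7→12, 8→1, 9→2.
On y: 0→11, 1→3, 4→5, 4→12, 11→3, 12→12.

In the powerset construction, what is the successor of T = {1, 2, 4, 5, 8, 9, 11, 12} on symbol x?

2 on x → {3}.
8 on x → {1}.
9 on x → {2}.
No x-transition from 1, 4, 5, 11, 12.
Union after reading x: {1, 2, 3}.
Now take the epsilon-closure:
From 1 via epsilon: add 11.
From 2 via epsilon: add 9.
From 9 via epsilon: add 12.
From 12 via epsilon: add 4.
No new states can be added; the closed set is {1, 2, 3, 4, 9, 11, 12}.

{1, 2, 3, 4, 9, 11, 12}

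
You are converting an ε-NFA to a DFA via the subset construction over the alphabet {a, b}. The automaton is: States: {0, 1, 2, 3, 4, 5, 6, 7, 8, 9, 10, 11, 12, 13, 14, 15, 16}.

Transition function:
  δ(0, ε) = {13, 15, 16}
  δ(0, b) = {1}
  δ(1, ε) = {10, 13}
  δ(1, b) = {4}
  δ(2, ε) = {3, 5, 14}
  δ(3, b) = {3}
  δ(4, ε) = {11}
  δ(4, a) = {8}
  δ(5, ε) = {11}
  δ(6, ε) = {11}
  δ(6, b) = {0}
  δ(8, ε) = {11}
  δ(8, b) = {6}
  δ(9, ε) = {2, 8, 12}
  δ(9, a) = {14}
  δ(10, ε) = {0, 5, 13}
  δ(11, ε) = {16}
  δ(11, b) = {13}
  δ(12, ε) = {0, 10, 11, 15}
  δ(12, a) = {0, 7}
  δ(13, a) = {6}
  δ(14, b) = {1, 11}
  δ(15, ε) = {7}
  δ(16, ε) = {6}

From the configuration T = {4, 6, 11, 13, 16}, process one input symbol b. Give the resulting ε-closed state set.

{0, 6, 7, 11, 13, 15, 16}

6 on b → {0}.
11 on b → {13}.
No b-transition from 4, 13, 16.
Union after reading b: {0, 13}.
Now take the ε-closure:
From 0 via ε: add 15, 16.
From 15 via ε: add 7.
From 16 via ε: add 6.
From 6 via ε: add 11.
No new states can be added; the closed set is {0, 6, 7, 11, 13, 15, 16}.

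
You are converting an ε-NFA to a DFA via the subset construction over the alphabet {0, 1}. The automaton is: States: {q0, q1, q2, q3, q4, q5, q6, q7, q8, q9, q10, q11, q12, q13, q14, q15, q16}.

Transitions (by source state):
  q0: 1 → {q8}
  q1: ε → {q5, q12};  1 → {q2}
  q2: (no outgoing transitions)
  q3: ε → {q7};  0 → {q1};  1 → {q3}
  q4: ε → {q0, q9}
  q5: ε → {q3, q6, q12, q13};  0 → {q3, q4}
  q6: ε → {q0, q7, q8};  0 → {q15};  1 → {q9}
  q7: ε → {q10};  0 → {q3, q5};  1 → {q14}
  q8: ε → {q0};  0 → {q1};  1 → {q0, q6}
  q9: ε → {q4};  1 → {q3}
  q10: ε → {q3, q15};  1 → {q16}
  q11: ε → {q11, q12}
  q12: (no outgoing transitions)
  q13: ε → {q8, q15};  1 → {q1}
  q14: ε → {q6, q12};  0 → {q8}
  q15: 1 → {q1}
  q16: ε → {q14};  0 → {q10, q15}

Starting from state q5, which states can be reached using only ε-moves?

{q0, q3, q5, q6, q7, q8, q10, q12, q13, q15}

Start with {q5}.
From q5 via ε: add q3, q6, q12, q13.
From q3 via ε: add q7.
From q6 via ε: add q0, q8.
From q13 via ε: add q15.
From q7 via ε: add q10.
No new states can be added; the closed set is {q0, q3, q5, q6, q7, q8, q10, q12, q13, q15}.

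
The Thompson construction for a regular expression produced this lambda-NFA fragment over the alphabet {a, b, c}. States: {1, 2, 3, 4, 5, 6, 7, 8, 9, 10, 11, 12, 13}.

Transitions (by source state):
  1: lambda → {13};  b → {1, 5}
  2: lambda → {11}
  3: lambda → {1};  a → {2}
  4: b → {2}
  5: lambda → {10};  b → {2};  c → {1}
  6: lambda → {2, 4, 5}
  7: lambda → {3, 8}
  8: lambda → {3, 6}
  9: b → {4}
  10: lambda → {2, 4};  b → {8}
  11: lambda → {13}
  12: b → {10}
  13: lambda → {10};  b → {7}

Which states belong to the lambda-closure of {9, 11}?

Start with {9, 11}.
From 11 via lambda: add 13.
From 13 via lambda: add 10.
From 10 via lambda: add 2, 4.
No new states can be added; the closed set is {2, 4, 9, 10, 11, 13}.

{2, 4, 9, 10, 11, 13}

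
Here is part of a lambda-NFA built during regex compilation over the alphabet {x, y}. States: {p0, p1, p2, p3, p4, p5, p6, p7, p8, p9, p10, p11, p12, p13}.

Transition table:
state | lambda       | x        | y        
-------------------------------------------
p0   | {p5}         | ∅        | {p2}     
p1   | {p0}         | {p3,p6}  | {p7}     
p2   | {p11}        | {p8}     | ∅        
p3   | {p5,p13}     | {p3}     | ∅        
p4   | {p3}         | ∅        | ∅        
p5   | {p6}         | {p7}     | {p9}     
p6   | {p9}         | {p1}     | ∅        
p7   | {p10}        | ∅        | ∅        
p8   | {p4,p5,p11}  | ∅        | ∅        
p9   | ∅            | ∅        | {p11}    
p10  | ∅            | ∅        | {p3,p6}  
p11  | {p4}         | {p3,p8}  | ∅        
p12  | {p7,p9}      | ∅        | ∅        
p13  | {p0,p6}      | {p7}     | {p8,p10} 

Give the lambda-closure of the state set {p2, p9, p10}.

Start with {p2, p9, p10}.
From p2 via lambda: add p11.
From p11 via lambda: add p4.
From p4 via lambda: add p3.
From p3 via lambda: add p5, p13.
From p5 via lambda: add p6.
From p13 via lambda: add p0.
No new states can be added; the closed set is {p0, p2, p3, p4, p5, p6, p9, p10, p11, p13}.

{p0, p2, p3, p4, p5, p6, p9, p10, p11, p13}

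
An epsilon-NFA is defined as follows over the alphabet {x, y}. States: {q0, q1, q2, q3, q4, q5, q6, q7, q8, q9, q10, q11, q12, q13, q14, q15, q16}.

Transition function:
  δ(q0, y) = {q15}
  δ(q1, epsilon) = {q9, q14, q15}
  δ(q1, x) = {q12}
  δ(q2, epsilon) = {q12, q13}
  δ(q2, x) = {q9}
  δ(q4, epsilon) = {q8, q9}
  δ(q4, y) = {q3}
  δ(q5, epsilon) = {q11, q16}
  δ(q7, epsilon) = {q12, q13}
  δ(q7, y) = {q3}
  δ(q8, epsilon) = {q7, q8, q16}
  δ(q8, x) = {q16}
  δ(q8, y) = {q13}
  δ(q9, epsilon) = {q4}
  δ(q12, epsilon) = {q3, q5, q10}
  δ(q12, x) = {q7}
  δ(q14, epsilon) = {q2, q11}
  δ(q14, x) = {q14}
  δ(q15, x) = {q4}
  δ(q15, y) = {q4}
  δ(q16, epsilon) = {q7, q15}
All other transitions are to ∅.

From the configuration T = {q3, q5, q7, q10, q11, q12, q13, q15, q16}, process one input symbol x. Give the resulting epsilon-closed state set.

{q3, q4, q5, q7, q8, q9, q10, q11, q12, q13, q15, q16}

q12 on x → {q7}.
q15 on x → {q4}.
No x-transition from q3, q5, q7, q10, q11, q13, q16.
Union after reading x: {q4, q7}.
Now take the epsilon-closure:
From q4 via epsilon: add q8, q9.
From q7 via epsilon: add q12, q13.
From q8 via epsilon: add q16.
From q12 via epsilon: add q3, q5, q10.
From q5 via epsilon: add q11.
From q16 via epsilon: add q15.
No new states can be added; the closed set is {q3, q4, q5, q7, q8, q9, q10, q11, q12, q13, q15, q16}.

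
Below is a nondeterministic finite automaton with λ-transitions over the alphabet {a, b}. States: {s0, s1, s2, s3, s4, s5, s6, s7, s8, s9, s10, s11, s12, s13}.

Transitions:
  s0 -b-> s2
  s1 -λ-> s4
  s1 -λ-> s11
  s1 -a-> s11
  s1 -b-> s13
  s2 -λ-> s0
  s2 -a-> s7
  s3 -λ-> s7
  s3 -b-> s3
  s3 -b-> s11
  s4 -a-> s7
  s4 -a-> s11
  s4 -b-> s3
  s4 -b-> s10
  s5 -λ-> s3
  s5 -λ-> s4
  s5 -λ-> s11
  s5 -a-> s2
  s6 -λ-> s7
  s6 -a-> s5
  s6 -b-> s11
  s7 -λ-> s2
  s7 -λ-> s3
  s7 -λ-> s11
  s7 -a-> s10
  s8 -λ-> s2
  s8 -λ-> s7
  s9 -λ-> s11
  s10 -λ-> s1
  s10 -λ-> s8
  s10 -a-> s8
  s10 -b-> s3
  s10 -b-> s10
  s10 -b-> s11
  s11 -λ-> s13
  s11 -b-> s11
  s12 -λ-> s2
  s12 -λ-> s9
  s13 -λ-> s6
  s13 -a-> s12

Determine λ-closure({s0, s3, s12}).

{s0, s2, s3, s6, s7, s9, s11, s12, s13}

Start with {s0, s3, s12}.
From s3 via λ: add s7.
From s12 via λ: add s2, s9.
From s7 via λ: add s11.
From s11 via λ: add s13.
From s13 via λ: add s6.
No new states can be added; the closed set is {s0, s2, s3, s6, s7, s9, s11, s12, s13}.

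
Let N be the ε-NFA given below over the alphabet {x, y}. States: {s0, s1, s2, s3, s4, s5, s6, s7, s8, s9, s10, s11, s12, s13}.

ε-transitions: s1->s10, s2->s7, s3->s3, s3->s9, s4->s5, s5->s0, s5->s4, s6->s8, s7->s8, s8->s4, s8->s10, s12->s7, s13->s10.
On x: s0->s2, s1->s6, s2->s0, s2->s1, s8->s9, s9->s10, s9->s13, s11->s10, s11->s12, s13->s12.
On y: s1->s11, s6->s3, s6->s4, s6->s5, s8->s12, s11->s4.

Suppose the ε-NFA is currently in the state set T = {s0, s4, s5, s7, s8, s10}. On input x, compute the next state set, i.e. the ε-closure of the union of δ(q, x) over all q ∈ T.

{s0, s2, s4, s5, s7, s8, s9, s10}

s0 on x → {s2}.
s8 on x → {s9}.
No x-transition from s4, s5, s7, s10.
Union after reading x: {s2, s9}.
Now take the ε-closure:
From s2 via ε: add s7.
From s7 via ε: add s8.
From s8 via ε: add s4, s10.
From s4 via ε: add s5.
From s5 via ε: add s0.
No new states can be added; the closed set is {s0, s2, s4, s5, s7, s8, s9, s10}.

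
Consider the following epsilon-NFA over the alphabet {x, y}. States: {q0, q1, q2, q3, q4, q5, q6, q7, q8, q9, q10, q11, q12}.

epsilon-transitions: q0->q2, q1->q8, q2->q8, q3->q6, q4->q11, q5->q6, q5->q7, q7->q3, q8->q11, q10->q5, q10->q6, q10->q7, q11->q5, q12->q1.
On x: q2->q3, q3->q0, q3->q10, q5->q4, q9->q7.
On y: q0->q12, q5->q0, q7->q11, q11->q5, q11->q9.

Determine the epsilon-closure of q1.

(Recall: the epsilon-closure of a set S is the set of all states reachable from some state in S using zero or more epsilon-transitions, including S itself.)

Start with {q1}.
From q1 via epsilon: add q8.
From q8 via epsilon: add q11.
From q11 via epsilon: add q5.
From q5 via epsilon: add q6, q7.
From q7 via epsilon: add q3.
No new states can be added; the closed set is {q1, q3, q5, q6, q7, q8, q11}.

{q1, q3, q5, q6, q7, q8, q11}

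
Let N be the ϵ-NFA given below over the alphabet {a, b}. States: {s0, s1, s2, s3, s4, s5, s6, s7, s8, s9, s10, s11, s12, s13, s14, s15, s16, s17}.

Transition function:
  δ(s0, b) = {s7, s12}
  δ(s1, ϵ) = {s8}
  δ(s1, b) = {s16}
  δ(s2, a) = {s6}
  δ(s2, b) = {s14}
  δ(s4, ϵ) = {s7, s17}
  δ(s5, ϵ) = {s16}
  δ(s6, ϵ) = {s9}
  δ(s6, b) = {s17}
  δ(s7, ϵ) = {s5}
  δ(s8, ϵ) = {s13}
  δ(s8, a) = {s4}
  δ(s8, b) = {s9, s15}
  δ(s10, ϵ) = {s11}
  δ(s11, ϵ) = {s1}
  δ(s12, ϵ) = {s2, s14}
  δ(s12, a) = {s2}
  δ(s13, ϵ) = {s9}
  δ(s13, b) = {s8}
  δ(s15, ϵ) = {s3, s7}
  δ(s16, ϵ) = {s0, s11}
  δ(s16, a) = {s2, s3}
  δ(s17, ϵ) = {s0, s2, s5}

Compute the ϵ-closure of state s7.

{s0, s1, s5, s7, s8, s9, s11, s13, s16}

Start with {s7}.
From s7 via ϵ: add s5.
From s5 via ϵ: add s16.
From s16 via ϵ: add s0, s11.
From s11 via ϵ: add s1.
From s1 via ϵ: add s8.
From s8 via ϵ: add s13.
From s13 via ϵ: add s9.
No new states can be added; the closed set is {s0, s1, s5, s7, s8, s9, s11, s13, s16}.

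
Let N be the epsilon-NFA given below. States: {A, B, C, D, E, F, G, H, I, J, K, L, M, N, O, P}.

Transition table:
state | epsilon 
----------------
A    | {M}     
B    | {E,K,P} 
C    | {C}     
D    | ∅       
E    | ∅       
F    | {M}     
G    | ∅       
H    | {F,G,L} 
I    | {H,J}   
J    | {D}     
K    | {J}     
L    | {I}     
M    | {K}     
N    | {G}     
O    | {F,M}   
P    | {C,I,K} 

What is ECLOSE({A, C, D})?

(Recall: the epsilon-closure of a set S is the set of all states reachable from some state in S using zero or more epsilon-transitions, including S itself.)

{A, C, D, J, K, M}

Start with {A, C, D}.
From A via epsilon: add M.
From M via epsilon: add K.
From K via epsilon: add J.
No new states can be added; the closed set is {A, C, D, J, K, M}.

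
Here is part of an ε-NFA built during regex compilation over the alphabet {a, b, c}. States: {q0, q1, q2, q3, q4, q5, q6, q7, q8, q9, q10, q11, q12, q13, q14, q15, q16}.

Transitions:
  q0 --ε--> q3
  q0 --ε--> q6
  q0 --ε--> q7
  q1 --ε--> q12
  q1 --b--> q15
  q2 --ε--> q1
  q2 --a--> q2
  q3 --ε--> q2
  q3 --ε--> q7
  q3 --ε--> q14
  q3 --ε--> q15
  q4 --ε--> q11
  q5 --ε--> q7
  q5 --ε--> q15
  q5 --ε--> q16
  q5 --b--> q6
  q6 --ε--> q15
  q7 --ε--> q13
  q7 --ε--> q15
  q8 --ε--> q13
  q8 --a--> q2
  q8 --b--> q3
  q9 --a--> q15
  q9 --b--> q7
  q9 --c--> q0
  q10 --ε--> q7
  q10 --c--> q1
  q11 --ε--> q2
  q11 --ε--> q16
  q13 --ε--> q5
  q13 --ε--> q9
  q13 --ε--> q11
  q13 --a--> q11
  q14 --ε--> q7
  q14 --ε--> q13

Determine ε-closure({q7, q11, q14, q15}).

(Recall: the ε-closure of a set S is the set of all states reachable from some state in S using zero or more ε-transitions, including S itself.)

Start with {q7, q11, q14, q15}.
From q7 via ε: add q13.
From q11 via ε: add q2, q16.
From q2 via ε: add q1.
From q13 via ε: add q5, q9.
From q1 via ε: add q12.
No new states can be added; the closed set is {q1, q2, q5, q7, q9, q11, q12, q13, q14, q15, q16}.

{q1, q2, q5, q7, q9, q11, q12, q13, q14, q15, q16}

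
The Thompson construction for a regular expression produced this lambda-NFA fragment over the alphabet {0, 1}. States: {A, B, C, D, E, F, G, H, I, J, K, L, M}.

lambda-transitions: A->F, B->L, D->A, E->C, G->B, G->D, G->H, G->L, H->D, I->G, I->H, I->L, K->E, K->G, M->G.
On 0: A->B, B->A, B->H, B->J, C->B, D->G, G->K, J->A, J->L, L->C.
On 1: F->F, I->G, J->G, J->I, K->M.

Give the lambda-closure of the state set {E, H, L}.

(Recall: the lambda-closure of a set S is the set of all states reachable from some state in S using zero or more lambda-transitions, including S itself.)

Start with {E, H, L}.
From E via lambda: add C.
From H via lambda: add D.
From D via lambda: add A.
From A via lambda: add F.
No new states can be added; the closed set is {A, C, D, E, F, H, L}.

{A, C, D, E, F, H, L}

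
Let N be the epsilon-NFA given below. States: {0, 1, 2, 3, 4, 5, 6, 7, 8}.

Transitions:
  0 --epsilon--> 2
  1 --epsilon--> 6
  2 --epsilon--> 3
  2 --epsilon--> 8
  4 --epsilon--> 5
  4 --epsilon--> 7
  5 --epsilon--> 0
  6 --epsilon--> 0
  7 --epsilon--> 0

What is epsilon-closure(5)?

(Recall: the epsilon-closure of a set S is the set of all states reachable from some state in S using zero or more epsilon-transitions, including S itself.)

Start with {5}.
From 5 via epsilon: add 0.
From 0 via epsilon: add 2.
From 2 via epsilon: add 3, 8.
No new states can be added; the closed set is {0, 2, 3, 5, 8}.

{0, 2, 3, 5, 8}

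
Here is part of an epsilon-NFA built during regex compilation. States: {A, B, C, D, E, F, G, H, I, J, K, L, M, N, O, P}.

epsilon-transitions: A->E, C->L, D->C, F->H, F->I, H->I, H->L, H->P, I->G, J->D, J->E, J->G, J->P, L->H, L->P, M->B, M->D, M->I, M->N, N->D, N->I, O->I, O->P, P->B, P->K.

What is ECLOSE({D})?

{B, C, D, G, H, I, K, L, P}

Start with {D}.
From D via epsilon: add C.
From C via epsilon: add L.
From L via epsilon: add H, P.
From H via epsilon: add I.
From P via epsilon: add B, K.
From I via epsilon: add G.
No new states can be added; the closed set is {B, C, D, G, H, I, K, L, P}.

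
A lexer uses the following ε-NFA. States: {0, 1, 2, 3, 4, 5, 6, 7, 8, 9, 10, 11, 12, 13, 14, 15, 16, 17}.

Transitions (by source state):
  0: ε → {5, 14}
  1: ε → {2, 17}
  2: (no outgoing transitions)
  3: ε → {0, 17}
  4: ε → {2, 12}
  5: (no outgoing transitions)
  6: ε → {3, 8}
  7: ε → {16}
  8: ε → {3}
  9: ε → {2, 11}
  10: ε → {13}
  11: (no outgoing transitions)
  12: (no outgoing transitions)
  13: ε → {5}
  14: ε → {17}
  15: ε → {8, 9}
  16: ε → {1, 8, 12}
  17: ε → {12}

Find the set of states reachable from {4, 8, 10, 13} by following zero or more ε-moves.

Start with {4, 8, 10, 13}.
From 4 via ε: add 2, 12.
From 8 via ε: add 3.
From 13 via ε: add 5.
From 3 via ε: add 0, 17.
From 0 via ε: add 14.
No new states can be added; the closed set is {0, 2, 3, 4, 5, 8, 10, 12, 13, 14, 17}.

{0, 2, 3, 4, 5, 8, 10, 12, 13, 14, 17}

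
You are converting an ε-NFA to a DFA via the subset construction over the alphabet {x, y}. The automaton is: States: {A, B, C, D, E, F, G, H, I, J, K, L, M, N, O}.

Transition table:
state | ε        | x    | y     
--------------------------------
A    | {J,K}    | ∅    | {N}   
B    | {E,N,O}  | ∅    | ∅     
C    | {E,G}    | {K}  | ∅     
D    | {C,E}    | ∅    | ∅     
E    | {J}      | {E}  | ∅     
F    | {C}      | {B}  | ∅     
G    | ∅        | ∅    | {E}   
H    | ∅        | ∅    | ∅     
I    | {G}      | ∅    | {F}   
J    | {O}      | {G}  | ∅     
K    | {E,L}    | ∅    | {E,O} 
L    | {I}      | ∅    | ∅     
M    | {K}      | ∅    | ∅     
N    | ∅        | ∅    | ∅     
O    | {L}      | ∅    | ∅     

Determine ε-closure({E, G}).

Start with {E, G}.
From E via ε: add J.
From J via ε: add O.
From O via ε: add L.
From L via ε: add I.
No new states can be added; the closed set is {E, G, I, J, L, O}.

{E, G, I, J, L, O}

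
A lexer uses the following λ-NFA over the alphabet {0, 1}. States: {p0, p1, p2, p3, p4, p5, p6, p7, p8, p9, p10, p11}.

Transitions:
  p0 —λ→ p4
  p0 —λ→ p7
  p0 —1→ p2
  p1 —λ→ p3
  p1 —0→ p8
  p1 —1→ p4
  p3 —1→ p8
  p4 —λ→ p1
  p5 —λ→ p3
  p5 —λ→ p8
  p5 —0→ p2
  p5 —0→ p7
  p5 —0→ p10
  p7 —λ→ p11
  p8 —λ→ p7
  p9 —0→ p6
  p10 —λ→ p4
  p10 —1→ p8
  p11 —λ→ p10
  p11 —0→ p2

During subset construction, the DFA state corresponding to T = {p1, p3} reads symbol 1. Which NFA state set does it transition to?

{p1, p3, p4, p7, p8, p10, p11}

p1 on 1 → {p4}.
p3 on 1 → {p8}.
Union after reading 1: {p4, p8}.
Now take the λ-closure:
From p4 via λ: add p1.
From p8 via λ: add p7.
From p1 via λ: add p3.
From p7 via λ: add p11.
From p11 via λ: add p10.
No new states can be added; the closed set is {p1, p3, p4, p7, p8, p10, p11}.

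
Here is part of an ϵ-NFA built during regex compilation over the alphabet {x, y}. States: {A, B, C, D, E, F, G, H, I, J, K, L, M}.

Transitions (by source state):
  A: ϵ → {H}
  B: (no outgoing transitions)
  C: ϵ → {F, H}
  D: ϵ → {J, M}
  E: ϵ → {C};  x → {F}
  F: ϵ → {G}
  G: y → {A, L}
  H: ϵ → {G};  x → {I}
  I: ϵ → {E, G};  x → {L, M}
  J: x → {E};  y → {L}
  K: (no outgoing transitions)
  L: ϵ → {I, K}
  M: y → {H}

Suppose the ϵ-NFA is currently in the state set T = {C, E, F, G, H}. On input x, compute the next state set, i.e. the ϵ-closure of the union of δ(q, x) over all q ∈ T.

{C, E, F, G, H, I}

E on x → {F}.
H on x → {I}.
No x-transition from C, F, G.
Union after reading x: {F, I}.
Now take the ϵ-closure:
From F via ϵ: add G.
From I via ϵ: add E.
From E via ϵ: add C.
From C via ϵ: add H.
No new states can be added; the closed set is {C, E, F, G, H, I}.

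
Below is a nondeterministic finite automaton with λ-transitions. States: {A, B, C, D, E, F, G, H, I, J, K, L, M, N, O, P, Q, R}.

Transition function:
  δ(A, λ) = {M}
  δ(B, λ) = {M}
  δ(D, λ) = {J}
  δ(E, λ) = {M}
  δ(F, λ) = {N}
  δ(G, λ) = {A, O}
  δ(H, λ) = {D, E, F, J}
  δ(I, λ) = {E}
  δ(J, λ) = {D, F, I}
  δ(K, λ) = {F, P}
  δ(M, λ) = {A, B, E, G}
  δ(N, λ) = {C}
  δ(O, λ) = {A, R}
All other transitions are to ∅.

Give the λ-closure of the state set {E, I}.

Start with {E, I}.
From E via λ: add M.
From M via λ: add A, B, G.
From G via λ: add O.
From O via λ: add R.
No new states can be added; the closed set is {A, B, E, G, I, M, O, R}.

{A, B, E, G, I, M, O, R}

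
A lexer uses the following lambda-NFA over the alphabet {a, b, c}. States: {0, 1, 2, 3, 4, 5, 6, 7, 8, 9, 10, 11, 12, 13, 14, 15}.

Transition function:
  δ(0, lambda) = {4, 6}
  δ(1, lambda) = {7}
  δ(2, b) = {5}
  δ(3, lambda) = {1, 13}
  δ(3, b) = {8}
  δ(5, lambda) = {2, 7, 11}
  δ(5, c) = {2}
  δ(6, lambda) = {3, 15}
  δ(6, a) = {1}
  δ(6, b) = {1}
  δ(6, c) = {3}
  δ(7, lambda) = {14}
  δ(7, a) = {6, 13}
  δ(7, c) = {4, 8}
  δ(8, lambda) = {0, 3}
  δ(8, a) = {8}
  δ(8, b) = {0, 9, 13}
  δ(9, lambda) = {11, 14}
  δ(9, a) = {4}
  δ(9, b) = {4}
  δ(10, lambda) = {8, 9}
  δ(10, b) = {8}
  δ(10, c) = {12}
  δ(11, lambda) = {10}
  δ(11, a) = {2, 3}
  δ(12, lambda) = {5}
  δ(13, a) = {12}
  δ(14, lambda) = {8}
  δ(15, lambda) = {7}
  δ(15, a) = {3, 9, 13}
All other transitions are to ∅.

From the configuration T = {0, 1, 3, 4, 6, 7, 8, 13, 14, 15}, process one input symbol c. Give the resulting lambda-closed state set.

{0, 1, 3, 4, 6, 7, 8, 13, 14, 15}

6 on c → {3}.
7 on c → {4, 8}.
No c-transition from 0, 1, 3, 4, 8, 13, 14, 15.
Union after reading c: {3, 4, 8}.
Now take the lambda-closure:
From 3 via lambda: add 1, 13.
From 8 via lambda: add 0.
From 0 via lambda: add 6.
From 1 via lambda: add 7.
From 6 via lambda: add 15.
From 7 via lambda: add 14.
No new states can be added; the closed set is {0, 1, 3, 4, 6, 7, 8, 13, 14, 15}.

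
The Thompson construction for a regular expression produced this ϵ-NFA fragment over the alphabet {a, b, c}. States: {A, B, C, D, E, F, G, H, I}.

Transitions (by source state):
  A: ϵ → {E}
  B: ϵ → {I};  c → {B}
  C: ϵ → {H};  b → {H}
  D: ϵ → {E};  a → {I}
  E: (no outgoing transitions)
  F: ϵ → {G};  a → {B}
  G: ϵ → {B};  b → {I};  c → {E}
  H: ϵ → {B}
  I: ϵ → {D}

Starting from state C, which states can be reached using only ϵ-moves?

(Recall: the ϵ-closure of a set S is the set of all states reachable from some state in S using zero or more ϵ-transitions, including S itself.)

Start with {C}.
From C via ϵ: add H.
From H via ϵ: add B.
From B via ϵ: add I.
From I via ϵ: add D.
From D via ϵ: add E.
No new states can be added; the closed set is {B, C, D, E, H, I}.

{B, C, D, E, H, I}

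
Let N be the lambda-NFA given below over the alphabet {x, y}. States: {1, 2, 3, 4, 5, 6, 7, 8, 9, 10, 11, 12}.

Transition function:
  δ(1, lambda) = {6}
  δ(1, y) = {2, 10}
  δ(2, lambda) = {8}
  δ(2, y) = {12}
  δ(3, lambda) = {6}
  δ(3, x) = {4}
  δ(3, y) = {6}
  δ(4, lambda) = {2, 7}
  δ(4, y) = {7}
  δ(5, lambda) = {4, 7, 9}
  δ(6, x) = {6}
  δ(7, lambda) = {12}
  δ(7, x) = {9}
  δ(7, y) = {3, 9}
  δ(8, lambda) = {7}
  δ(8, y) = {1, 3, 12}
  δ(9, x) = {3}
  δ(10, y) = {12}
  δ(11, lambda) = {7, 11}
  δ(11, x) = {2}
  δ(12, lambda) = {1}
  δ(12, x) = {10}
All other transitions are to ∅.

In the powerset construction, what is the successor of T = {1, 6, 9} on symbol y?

{1, 2, 6, 7, 8, 10, 12}

1 on y → {2, 10}.
No y-transition from 6, 9.
Union after reading y: {2, 10}.
Now take the lambda-closure:
From 2 via lambda: add 8.
From 8 via lambda: add 7.
From 7 via lambda: add 12.
From 12 via lambda: add 1.
From 1 via lambda: add 6.
No new states can be added; the closed set is {1, 2, 6, 7, 8, 10, 12}.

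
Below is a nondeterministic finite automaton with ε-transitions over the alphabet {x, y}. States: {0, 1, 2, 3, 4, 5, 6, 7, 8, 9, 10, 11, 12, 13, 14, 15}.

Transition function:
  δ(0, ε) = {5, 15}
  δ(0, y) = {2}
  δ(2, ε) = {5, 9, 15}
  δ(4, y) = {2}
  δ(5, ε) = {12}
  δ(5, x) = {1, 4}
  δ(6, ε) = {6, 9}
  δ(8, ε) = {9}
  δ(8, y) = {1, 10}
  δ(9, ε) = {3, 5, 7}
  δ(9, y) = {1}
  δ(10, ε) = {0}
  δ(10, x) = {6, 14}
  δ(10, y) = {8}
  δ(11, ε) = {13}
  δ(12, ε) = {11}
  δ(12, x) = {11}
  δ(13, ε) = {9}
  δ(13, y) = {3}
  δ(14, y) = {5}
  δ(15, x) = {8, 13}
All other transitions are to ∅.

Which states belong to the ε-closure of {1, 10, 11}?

{0, 1, 3, 5, 7, 9, 10, 11, 12, 13, 15}

Start with {1, 10, 11}.
From 10 via ε: add 0.
From 11 via ε: add 13.
From 0 via ε: add 5, 15.
From 13 via ε: add 9.
From 5 via ε: add 12.
From 9 via ε: add 3, 7.
No new states can be added; the closed set is {0, 1, 3, 5, 7, 9, 10, 11, 12, 13, 15}.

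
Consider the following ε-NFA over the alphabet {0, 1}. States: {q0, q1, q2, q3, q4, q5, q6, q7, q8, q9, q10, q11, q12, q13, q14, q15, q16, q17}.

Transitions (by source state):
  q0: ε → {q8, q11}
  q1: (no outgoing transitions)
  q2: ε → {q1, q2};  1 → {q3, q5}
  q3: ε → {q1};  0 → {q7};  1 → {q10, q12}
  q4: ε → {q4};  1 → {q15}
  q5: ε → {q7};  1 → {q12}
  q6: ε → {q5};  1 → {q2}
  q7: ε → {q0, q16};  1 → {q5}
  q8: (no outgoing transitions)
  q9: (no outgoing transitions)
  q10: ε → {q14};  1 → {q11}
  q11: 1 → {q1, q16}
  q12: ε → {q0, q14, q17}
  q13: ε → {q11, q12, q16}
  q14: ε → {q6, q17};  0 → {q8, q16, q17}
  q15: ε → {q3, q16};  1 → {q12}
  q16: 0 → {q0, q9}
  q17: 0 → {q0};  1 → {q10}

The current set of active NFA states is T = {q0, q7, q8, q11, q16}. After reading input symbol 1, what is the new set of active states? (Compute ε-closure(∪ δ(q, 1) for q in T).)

{q0, q1, q5, q7, q8, q11, q16}

q7 on 1 → {q5}.
q11 on 1 → {q1, q16}.
No 1-transition from q0, q8, q16.
Union after reading 1: {q1, q5, q16}.
Now take the ε-closure:
From q5 via ε: add q7.
From q7 via ε: add q0.
From q0 via ε: add q8, q11.
No new states can be added; the closed set is {q0, q1, q5, q7, q8, q11, q16}.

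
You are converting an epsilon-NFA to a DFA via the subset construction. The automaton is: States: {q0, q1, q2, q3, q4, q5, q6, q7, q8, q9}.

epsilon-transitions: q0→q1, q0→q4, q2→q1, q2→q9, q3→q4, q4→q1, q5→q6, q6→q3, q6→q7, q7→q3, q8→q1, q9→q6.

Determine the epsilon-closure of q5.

{q1, q3, q4, q5, q6, q7}

Start with {q5}.
From q5 via epsilon: add q6.
From q6 via epsilon: add q3, q7.
From q3 via epsilon: add q4.
From q4 via epsilon: add q1.
No new states can be added; the closed set is {q1, q3, q4, q5, q6, q7}.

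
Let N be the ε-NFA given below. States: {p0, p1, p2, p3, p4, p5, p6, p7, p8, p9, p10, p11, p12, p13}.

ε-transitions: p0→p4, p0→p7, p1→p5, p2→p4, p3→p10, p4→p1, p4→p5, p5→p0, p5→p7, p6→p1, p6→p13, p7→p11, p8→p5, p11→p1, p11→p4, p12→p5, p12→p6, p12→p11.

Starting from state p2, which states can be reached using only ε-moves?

{p0, p1, p2, p4, p5, p7, p11}

Start with {p2}.
From p2 via ε: add p4.
From p4 via ε: add p1, p5.
From p5 via ε: add p0, p7.
From p7 via ε: add p11.
No new states can be added; the closed set is {p0, p1, p2, p4, p5, p7, p11}.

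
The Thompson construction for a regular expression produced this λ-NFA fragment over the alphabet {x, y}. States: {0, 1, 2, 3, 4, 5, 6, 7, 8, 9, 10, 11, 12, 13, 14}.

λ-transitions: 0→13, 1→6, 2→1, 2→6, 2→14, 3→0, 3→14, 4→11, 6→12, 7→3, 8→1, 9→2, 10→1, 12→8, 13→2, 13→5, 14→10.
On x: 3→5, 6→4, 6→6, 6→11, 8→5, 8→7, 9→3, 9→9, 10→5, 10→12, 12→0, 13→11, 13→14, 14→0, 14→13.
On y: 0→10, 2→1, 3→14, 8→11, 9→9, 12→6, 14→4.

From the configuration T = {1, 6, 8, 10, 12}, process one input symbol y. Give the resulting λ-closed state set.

{1, 6, 8, 11, 12}

8 on y → {11}.
12 on y → {6}.
No y-transition from 1, 6, 10.
Union after reading y: {6, 11}.
Now take the λ-closure:
From 6 via λ: add 12.
From 12 via λ: add 8.
From 8 via λ: add 1.
No new states can be added; the closed set is {1, 6, 8, 11, 12}.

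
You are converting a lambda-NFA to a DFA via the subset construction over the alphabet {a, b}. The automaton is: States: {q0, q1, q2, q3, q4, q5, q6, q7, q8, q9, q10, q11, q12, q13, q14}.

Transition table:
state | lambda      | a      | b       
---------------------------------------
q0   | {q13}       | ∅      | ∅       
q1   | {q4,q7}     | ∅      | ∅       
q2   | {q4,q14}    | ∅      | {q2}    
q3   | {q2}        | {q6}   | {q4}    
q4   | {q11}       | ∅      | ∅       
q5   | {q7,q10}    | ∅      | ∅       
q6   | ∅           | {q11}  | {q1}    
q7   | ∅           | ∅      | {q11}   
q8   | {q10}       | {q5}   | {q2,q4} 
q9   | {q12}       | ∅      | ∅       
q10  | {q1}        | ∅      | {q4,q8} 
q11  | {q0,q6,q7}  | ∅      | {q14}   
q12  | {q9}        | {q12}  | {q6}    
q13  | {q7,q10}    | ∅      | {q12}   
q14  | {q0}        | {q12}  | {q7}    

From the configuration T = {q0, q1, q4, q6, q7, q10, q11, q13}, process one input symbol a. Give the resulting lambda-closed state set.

q6 on a → {q11}.
No a-transition from q0, q1, q4, q7, q10, q11, q13.
Union after reading a: {q11}.
Now take the lambda-closure:
From q11 via lambda: add q0, q6, q7.
From q0 via lambda: add q13.
From q13 via lambda: add q10.
From q10 via lambda: add q1.
From q1 via lambda: add q4.
No new states can be added; the closed set is {q0, q1, q4, q6, q7, q10, q11, q13}.

{q0, q1, q4, q6, q7, q10, q11, q13}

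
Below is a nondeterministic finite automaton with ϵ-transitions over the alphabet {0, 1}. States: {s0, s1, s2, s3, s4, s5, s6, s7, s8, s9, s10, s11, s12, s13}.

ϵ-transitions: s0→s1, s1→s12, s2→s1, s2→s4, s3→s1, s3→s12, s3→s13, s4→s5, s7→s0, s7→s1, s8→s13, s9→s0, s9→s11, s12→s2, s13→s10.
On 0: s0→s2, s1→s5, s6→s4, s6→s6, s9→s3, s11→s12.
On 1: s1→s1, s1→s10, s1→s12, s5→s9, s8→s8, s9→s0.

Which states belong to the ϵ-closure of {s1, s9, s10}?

{s0, s1, s2, s4, s5, s9, s10, s11, s12}

Start with {s1, s9, s10}.
From s1 via ϵ: add s12.
From s9 via ϵ: add s0, s11.
From s12 via ϵ: add s2.
From s2 via ϵ: add s4.
From s4 via ϵ: add s5.
No new states can be added; the closed set is {s0, s1, s2, s4, s5, s9, s10, s11, s12}.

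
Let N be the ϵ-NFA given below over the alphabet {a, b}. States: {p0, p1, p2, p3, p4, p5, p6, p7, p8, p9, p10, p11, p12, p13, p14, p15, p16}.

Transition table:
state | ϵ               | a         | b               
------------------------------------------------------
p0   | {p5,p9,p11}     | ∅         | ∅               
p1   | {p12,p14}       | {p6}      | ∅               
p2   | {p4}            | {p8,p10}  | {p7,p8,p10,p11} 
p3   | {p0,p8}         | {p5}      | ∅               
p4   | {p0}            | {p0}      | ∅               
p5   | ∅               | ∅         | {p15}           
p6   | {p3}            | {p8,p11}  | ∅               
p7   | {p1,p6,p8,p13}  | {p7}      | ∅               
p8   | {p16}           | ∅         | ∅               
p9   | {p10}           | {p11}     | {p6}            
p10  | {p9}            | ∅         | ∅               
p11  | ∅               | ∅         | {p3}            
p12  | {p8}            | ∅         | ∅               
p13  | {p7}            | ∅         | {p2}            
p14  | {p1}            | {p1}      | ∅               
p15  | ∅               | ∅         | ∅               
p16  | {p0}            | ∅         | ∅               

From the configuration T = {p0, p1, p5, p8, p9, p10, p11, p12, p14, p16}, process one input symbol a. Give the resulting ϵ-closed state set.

{p0, p1, p3, p5, p6, p8, p9, p10, p11, p12, p14, p16}

p1 on a → {p6}.
p9 on a → {p11}.
p14 on a → {p1}.
No a-transition from p0, p5, p8, p10, p11, p12, p16.
Union after reading a: {p1, p6, p11}.
Now take the ϵ-closure:
From p1 via ϵ: add p12, p14.
From p6 via ϵ: add p3.
From p3 via ϵ: add p0, p8.
From p0 via ϵ: add p5, p9.
From p8 via ϵ: add p16.
From p9 via ϵ: add p10.
No new states can be added; the closed set is {p0, p1, p3, p5, p6, p8, p9, p10, p11, p12, p14, p16}.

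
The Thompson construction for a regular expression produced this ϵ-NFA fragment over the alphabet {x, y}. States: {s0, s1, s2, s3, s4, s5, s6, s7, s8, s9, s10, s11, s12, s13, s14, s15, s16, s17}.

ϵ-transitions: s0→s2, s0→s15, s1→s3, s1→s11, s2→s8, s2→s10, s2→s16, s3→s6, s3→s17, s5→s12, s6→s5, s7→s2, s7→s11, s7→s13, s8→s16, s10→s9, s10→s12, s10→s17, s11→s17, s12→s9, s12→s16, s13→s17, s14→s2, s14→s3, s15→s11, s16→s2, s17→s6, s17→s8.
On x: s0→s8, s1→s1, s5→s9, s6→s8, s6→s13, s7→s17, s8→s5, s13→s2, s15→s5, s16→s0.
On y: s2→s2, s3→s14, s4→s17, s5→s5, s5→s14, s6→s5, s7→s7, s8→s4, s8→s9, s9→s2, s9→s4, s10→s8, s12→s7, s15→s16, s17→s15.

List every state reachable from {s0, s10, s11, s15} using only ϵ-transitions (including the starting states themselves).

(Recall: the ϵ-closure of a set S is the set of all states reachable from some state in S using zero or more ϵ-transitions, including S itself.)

{s0, s2, s5, s6, s8, s9, s10, s11, s12, s15, s16, s17}

Start with {s0, s10, s11, s15}.
From s0 via ϵ: add s2.
From s10 via ϵ: add s9, s12, s17.
From s2 via ϵ: add s8, s16.
From s17 via ϵ: add s6.
From s6 via ϵ: add s5.
No new states can be added; the closed set is {s0, s2, s5, s6, s8, s9, s10, s11, s12, s15, s16, s17}.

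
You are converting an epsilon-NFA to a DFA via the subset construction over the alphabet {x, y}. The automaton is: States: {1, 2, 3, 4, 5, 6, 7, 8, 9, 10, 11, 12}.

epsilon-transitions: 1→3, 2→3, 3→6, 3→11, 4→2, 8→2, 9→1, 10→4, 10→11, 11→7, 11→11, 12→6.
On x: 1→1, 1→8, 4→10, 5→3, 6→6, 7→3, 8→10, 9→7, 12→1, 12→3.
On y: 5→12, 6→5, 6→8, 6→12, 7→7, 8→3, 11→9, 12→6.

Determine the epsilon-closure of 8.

{2, 3, 6, 7, 8, 11}

Start with {8}.
From 8 via epsilon: add 2.
From 2 via epsilon: add 3.
From 3 via epsilon: add 6, 11.
From 11 via epsilon: add 7.
No new states can be added; the closed set is {2, 3, 6, 7, 8, 11}.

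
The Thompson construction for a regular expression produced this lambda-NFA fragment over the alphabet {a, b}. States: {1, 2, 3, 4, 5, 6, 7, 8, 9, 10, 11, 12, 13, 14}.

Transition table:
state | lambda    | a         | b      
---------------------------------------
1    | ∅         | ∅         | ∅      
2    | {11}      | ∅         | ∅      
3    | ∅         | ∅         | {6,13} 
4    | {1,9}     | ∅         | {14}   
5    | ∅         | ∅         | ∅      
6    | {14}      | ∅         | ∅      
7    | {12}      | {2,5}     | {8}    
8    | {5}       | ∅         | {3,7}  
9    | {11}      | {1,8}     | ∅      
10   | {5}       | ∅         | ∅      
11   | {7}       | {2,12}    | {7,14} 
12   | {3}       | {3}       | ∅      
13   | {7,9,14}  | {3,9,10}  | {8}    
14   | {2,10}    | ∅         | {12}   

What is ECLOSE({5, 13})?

Start with {5, 13}.
From 13 via lambda: add 7, 9, 14.
From 7 via lambda: add 12.
From 9 via lambda: add 11.
From 14 via lambda: add 2, 10.
From 12 via lambda: add 3.
No new states can be added; the closed set is {2, 3, 5, 7, 9, 10, 11, 12, 13, 14}.

{2, 3, 5, 7, 9, 10, 11, 12, 13, 14}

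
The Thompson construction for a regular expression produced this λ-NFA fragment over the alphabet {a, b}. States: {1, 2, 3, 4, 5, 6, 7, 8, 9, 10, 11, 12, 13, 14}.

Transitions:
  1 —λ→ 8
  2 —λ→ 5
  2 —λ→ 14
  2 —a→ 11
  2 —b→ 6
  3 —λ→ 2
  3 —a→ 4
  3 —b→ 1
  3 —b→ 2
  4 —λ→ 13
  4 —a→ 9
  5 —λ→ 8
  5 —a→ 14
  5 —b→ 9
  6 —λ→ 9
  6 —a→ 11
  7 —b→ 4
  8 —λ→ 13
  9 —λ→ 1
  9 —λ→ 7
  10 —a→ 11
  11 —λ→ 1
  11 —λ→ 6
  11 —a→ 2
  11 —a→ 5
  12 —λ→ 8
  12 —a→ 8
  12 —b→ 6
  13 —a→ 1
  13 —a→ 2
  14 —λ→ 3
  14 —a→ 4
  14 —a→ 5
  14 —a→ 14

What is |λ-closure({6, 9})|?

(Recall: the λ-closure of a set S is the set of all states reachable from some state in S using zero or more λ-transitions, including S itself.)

6

Start with {6, 9}.
From 9 via λ: add 1, 7.
From 1 via λ: add 8.
From 8 via λ: add 13.
λ-closure = {1, 6, 7, 8, 9, 13}, which has 6 states.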